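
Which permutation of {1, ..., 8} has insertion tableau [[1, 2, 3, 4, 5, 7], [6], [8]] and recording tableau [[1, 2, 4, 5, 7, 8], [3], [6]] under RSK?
1 8 2 3 6 4 5 7

Reverse the RSK construction: for i from n down to 1, find the cell of Q containing i, remove the entry at that cell from P, and reverse-bump it up through P; the value ejected from row 1 is w(i).

Step i=8: Q has 8 at row 1, column 6; remove that cell from P, ejecting 7. So w(8) = 7. P is now [[1, 2, 3, 4, 5], [6], [8]].
Step i=7: Q has 7 at row 1, column 5; remove that cell from P, ejecting 5. So w(7) = 5. P is now [[1, 2, 3, 4], [6], [8]].
Step i=6: Q has 6 at row 3, column 1; remove 8 from row 3 of P and reverse-bump: 8 enters row 2 and ejects 6; 6 enters row 1 and ejects 4. So w(6) = 4. P is now [[1, 2, 3, 6], [8]].
Step i=5: Q has 5 at row 1, column 4; remove that cell from P, ejecting 6. So w(5) = 6. P is now [[1, 2, 3], [8]].
Step i=4: Q has 4 at row 1, column 3; remove that cell from P, ejecting 3. So w(4) = 3. P is now [[1, 2], [8]].
Step i=3: Q has 3 at row 2, column 1; remove 8 from row 2 of P and reverse-bump: 8 enters row 1 and ejects 2. So w(3) = 2. P is now [[1, 8]].
Step i=2: Q has 2 at row 1, column 2; remove that cell from P, ejecting 8. So w(2) = 8. P is now [[1]].
Step i=1: Q has 1 at row 1, column 1; remove that cell from P, ejecting 1. So w(1) = 1. P is now [].

So w = 1 8 2 3 6 4 5 7.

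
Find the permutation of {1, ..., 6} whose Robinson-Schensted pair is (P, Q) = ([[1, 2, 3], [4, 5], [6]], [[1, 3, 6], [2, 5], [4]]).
Reverse the RSK construction: for i from n down to 1, find the cell of Q containing i, remove the entry at that cell from P, and reverse-bump it up through P; the value ejected from row 1 is w(i).

Step i=6: Q has 6 at row 1, column 3; remove that cell from P, ejecting 3. So w(6) = 3. P is now [[1, 2], [4, 5], [6]].
Step i=5: Q has 5 at row 2, column 2; remove 5 from row 2 of P and reverse-bump: 5 enters row 1 and ejects 2. So w(5) = 2. P is now [[1, 5], [4], [6]].
Step i=4: Q has 4 at row 3, column 1; remove 6 from row 3 of P and reverse-bump: 6 enters row 2 and ejects 4; 4 enters row 1 and ejects 1. So w(4) = 1. P is now [[4, 5], [6]].
Step i=3: Q has 3 at row 1, column 2; remove that cell from P, ejecting 5. So w(3) = 5. P is now [[4], [6]].
Step i=2: Q has 2 at row 2, column 1; remove 6 from row 2 of P and reverse-bump: 6 enters row 1 and ejects 4. So w(2) = 4. P is now [[6]].
Step i=1: Q has 1 at row 1, column 1; remove that cell from P, ejecting 6. So w(1) = 6. P is now [].

So w = 6 4 5 1 2 3.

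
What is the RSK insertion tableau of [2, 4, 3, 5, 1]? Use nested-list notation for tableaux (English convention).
After inserting 2: P = [[2]].
After inserting 4: P = [[2, 4]].
After inserting 3: P = [[2, 3], [4]].
After inserting 5: P = [[2, 3, 5], [4]].
After inserting 1: P = [[1, 3, 5], [2], [4]].

So P = [[1, 3, 5], [2], [4]].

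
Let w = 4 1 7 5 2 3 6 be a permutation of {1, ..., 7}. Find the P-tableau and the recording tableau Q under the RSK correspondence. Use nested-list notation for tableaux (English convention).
Insert each entry of the permutation into P by Schensted row insertion, recording in Q the position of each new cell.

Insert 4: appended to row 1. P = [[4]].
Insert 1: 1 bumps 4 from row 1; 4 starts row 2. P = [[1], [4]].
Insert 7: appended to row 1. P = [[1, 7], [4]].
Insert 5: 5 bumps 7 from row 1; 7 appends to row 2. P = [[1, 5], [4, 7]].
Insert 2: 2 bumps 5 from row 1; 5 bumps 7 from row 2; 7 starts row 3. P = [[1, 2], [4, 5], [7]].
Insert 3: appended to row 1. P = [[1, 2, 3], [4, 5], [7]].
Insert 6: appended to row 1. P = [[1, 2, 3, 6], [4, 5], [7]].

So P = [[1, 2, 3, 6], [4, 5], [7]], Q = [[1, 3, 6, 7], [2, 4], [5]].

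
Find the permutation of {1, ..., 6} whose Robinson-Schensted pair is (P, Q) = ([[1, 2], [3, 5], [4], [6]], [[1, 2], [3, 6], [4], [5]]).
4 6 5 3 1 2

Reverse the RSK construction: for i from n down to 1, find the cell of Q containing i, remove the entry at that cell from P, and reverse-bump it up through P; the value ejected from row 1 is w(i).

Step i=6: Q has 6 at row 2, column 2; remove 5 from row 2 of P and reverse-bump: 5 enters row 1 and ejects 2. So w(6) = 2. P is now [[1, 5], [3], [4], [6]].
Step i=5: Q has 5 at row 4, column 1; remove 6 from row 4 of P and reverse-bump: 6 enters row 3 and ejects 4; 4 enters row 2 and ejects 3; 3 enters row 1 and ejects 1. So w(5) = 1. P is now [[3, 5], [4], [6]].
Step i=4: Q has 4 at row 3, column 1; remove 6 from row 3 of P and reverse-bump: 6 enters row 2 and ejects 4; 4 enters row 1 and ejects 3. So w(4) = 3. P is now [[4, 5], [6]].
Step i=3: Q has 3 at row 2, column 1; remove 6 from row 2 of P and reverse-bump: 6 enters row 1 and ejects 5. So w(3) = 5. P is now [[4, 6]].
Step i=2: Q has 2 at row 1, column 2; remove that cell from P, ejecting 6. So w(2) = 6. P is now [[4]].
Step i=1: Q has 1 at row 1, column 1; remove that cell from P, ejecting 4. So w(1) = 4. P is now [].

So w = 4 6 5 3 1 2.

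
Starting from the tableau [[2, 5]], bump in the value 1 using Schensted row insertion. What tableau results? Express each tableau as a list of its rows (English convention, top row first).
[[1, 5], [2]]

In row 1, 1 replaces 2 (the leftmost entry greater than 1); 2 is bumped to row 2. 2 starts a new row 2. The new tableau is [[1, 5], [2]].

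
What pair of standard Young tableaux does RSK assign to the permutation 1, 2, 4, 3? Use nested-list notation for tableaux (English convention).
P = [[1, 2, 3], [4]], Q = [[1, 2, 3], [4]]

Insert each entry of the permutation into P by Schensted row insertion, recording in Q the position of each new cell.

Insert 1: appended to row 1. P = [[1]].
Insert 2: appended to row 1. P = [[1, 2]].
Insert 4: appended to row 1. P = [[1, 2, 4]].
Insert 3: 3 bumps 4 from row 1; 4 starts row 2. P = [[1, 2, 3], [4]].

So P = [[1, 2, 3], [4]], Q = [[1, 2, 3], [4]].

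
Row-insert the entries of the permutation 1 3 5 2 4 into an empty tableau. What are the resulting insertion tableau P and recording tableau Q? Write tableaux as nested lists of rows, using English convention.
P = [[1, 2, 4], [3, 5]], Q = [[1, 2, 3], [4, 5]]

Insert each entry of the permutation into P by Schensted row insertion, recording in Q the position of each new cell.

After inserting 1: P = [[1]].
After inserting 3: P = [[1, 3]].
After inserting 5: P = [[1, 3, 5]].
After inserting 2: P = [[1, 2, 5], [3]].
After inserting 4: P = [[1, 2, 4], [3, 5]].

So P = [[1, 2, 4], [3, 5]], Q = [[1, 2, 3], [4, 5]].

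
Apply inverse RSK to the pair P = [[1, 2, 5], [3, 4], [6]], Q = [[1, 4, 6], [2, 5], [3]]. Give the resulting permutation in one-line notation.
Reverse RSK: for i = n, n-1, ..., 1, locate i in Q, remove the corresponding corner cell from P, and reverse-bump its entry up through P; the value ejected from row 1 is w(i).

So w = 6 3 1 4 2 5.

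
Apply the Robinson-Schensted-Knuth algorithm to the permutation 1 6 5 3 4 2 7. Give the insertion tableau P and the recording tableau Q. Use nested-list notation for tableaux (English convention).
Insert each entry of the permutation into P by Schensted row insertion, recording in Q the position of each new cell.

Insert 1: appended to row 1. P = [[1]].
Insert 6: appended to row 1. P = [[1, 6]].
Insert 5: 5 bumps 6 from row 1; 6 starts row 2. P = [[1, 5], [6]].
Insert 3: 3 bumps 5 from row 1; 5 bumps 6 from row 2; 6 starts row 3. P = [[1, 3], [5], [6]].
Insert 4: appended to row 1. P = [[1, 3, 4], [5], [6]].
Insert 2: 2 bumps 3 from row 1; 3 bumps 5 from row 2; 5 bumps 6 from row 3; 6 starts row 4. P = [[1, 2, 4], [3], [5], [6]].
Insert 7: appended to row 1. P = [[1, 2, 4, 7], [3], [5], [6]].

So P = [[1, 2, 4, 7], [3], [5], [6]], Q = [[1, 2, 5, 7], [3], [4], [6]].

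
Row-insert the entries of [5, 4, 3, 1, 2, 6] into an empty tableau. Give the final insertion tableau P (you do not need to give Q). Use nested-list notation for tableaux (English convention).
Insert 5: appended to row 1. P = [[5]].
Insert 4: 4 bumps 5 from row 1; 5 starts row 2. P = [[4], [5]].
Insert 3: 3 bumps 4 from row 1; 4 bumps 5 from row 2; 5 starts row 3. P = [[3], [4], [5]].
Insert 1: 1 bumps 3 from row 1; 3 bumps 4 from row 2; 4 bumps 5 from row 3; 5 starts row 4. P = [[1], [3], [4], [5]].
Insert 2: appended to row 1. P = [[1, 2], [3], [4], [5]].
Insert 6: appended to row 1. P = [[1, 2, 6], [3], [4], [5]].

So P = [[1, 2, 6], [3], [4], [5]].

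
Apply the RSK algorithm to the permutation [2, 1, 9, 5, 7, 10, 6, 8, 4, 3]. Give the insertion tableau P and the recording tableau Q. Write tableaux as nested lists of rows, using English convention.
P = [[1, 3, 6, 8], [2, 4, 10], [5], [7], [9]], Q = [[1, 3, 5, 6], [2, 4, 8], [7], [9], [10]]

Insert each entry of the permutation into P by Schensted row insertion, recording in Q the position of each new cell.

Insert 2: appended to row 1. P = [[2]].
Insert 1: 1 bumps 2 from row 1; 2 starts row 2. P = [[1], [2]].
Insert 9: appended to row 1. P = [[1, 9], [2]].
Insert 5: 5 bumps 9 from row 1; 9 appends to row 2. P = [[1, 5], [2, 9]].
Insert 7: appended to row 1. P = [[1, 5, 7], [2, 9]].
Insert 10: appended to row 1. P = [[1, 5, 7, 10], [2, 9]].
Insert 6: 6 bumps 7 from row 1; 7 bumps 9 from row 2; 9 starts row 3. P = [[1, 5, 6, 10], [2, 7], [9]].
Insert 8: 8 bumps 10 from row 1; 10 appends to row 2. P = [[1, 5, 6, 8], [2, 7, 10], [9]].
Insert 4: 4 bumps 5 from row 1; 5 bumps 7 from row 2; 7 bumps 9 from row 3; 9 starts row 4. P = [[1, 4, 6, 8], [2, 5, 10], [7], [9]].
Insert 3: 3 bumps 4 from row 1; 4 bumps 5 from row 2; 5 bumps 7 from row 3; 7 bumps 9 from row 4; 9 starts row 5. P = [[1, 3, 6, 8], [2, 4, 10], [5], [7], [9]].

So P = [[1, 3, 6, 8], [2, 4, 10], [5], [7], [9]], Q = [[1, 3, 5, 6], [2, 4, 8], [7], [9], [10]].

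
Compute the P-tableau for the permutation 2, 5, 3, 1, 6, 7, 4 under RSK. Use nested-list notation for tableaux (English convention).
P = [[1, 3, 4, 7], [2, 6], [5]]

Insert 2: appended to row 1. P = [[2]].
Insert 5: appended to row 1. P = [[2, 5]].
Insert 3: 3 bumps 5 from row 1; 5 starts row 2. P = [[2, 3], [5]].
Insert 1: 1 bumps 2 from row 1; 2 bumps 5 from row 2; 5 starts row 3. P = [[1, 3], [2], [5]].
Insert 6: appended to row 1. P = [[1, 3, 6], [2], [5]].
Insert 7: appended to row 1. P = [[1, 3, 6, 7], [2], [5]].
Insert 4: 4 bumps 6 from row 1; 6 appends to row 2. P = [[1, 3, 4, 7], [2, 6], [5]].

So P = [[1, 3, 4, 7], [2, 6], [5]].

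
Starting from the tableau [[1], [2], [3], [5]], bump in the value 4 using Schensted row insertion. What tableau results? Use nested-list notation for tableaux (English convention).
4 is larger than every entry of row 1, so it is appended to row 1. The new tableau is [[1, 4], [2], [3], [5]].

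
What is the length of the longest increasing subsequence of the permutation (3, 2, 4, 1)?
2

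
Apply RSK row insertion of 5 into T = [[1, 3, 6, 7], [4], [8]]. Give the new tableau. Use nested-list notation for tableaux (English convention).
In row 1, 5 replaces 6 (the leftmost entry greater than 5); 6 is bumped to row 2. 6 is appended to row 2. The new tableau is [[1, 3, 5, 7], [4, 6], [8]].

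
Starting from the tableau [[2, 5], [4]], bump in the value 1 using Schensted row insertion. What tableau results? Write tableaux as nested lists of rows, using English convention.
[[1, 5], [2], [4]]

In row 1, 1 replaces 2 (the leftmost entry greater than 1); 2 is bumped to row 2. In row 2, 2 replaces 4 (the leftmost entry greater than 2); 4 is bumped to row 3. 4 starts a new row 3. The new tableau is [[1, 5], [2], [4]].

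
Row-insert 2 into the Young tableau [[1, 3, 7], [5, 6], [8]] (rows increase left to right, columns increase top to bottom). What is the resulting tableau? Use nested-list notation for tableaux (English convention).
In row 1, 2 replaces 3 (the leftmost entry greater than 2); 3 is bumped to row 2. In row 2, 3 replaces 5 (the leftmost entry greater than 3); 5 is bumped to row 3. In row 3, 5 replaces 8 (the leftmost entry greater than 5); 8 is bumped to row 4. 8 starts a new row 4. The new tableau is [[1, 2, 7], [3, 6], [5], [8]].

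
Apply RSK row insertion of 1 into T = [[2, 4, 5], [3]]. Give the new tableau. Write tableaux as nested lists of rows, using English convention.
In row 1, 1 replaces 2 (the leftmost entry greater than 1); 2 is bumped to row 2. In row 2, 2 replaces 3 (the leftmost entry greater than 2); 3 is bumped to row 3. 3 starts a new row 3. The new tableau is [[1, 4, 5], [2], [3]].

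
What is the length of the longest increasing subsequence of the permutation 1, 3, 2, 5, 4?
3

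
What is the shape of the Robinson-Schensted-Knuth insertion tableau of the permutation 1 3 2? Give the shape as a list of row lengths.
[2, 1]

Row-insert each entry into an empty tableau.

After inserting 1: P = [[1]].
After inserting 3: P = [[1, 3]].
After inserting 2: P = [[1, 2], [3]].

The final insertion tableau P = [[1, 2], [3]] has shape [2, 1].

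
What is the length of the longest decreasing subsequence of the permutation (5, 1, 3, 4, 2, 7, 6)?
3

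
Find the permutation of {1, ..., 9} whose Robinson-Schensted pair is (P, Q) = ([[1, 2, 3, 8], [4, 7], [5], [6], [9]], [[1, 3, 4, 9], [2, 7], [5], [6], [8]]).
9 1 6 7 5 2 4 3 8

Reverse the RSK construction: for i from n down to 1, find the cell of Q containing i, remove the entry at that cell from P, and reverse-bump it up through P; the value ejected from row 1 is w(i).

Step i=9: Q has 9 at row 1, column 4; remove that cell from P, ejecting 8. So w(9) = 8. P is now [[1, 2, 3], [4, 7], [5], [6], [9]].
Step i=8: Q has 8 at row 5, column 1; remove 9 from row 5 of P and reverse-bump: 9 enters row 4 and ejects 6; 6 enters row 3 and ejects 5; 5 enters row 2 and ejects 4; 4 enters row 1 and ejects 3. So w(8) = 3. P is now [[1, 2, 4], [5, 7], [6], [9]].
Step i=7: Q has 7 at row 2, column 2; remove 7 from row 2 of P and reverse-bump: 7 enters row 1 and ejects 4. So w(7) = 4. P is now [[1, 2, 7], [5], [6], [9]].
Step i=6: Q has 6 at row 4, column 1; remove 9 from row 4 of P and reverse-bump: 9 enters row 3 and ejects 6; 6 enters row 2 and ejects 5; 5 enters row 1 and ejects 2. So w(6) = 2. P is now [[1, 5, 7], [6], [9]].
Step i=5: Q has 5 at row 3, column 1; remove 9 from row 3 of P and reverse-bump: 9 enters row 2 and ejects 6; 6 enters row 1 and ejects 5. So w(5) = 5. P is now [[1, 6, 7], [9]].
Step i=4: Q has 4 at row 1, column 3; remove that cell from P, ejecting 7. So w(4) = 7. P is now [[1, 6], [9]].
Step i=3: Q has 3 at row 1, column 2; remove that cell from P, ejecting 6. So w(3) = 6. P is now [[1], [9]].
Step i=2: Q has 2 at row 2, column 1; remove 9 from row 2 of P and reverse-bump: 9 enters row 1 and ejects 1. So w(2) = 1. P is now [[9]].
Step i=1: Q has 1 at row 1, column 1; remove that cell from P, ejecting 9. So w(1) = 9. P is now [].

So w = 9 1 6 7 5 2 4 3 8.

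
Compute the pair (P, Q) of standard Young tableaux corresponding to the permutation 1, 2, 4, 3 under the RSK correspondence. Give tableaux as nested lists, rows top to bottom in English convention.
P = [[1, 2, 3], [4]], Q = [[1, 2, 3], [4]]

Insert each entry of the permutation into P by Schensted row insertion, recording in Q the position of each new cell.

Insert 1: appended to row 1. P = [[1]].
Insert 2: appended to row 1. P = [[1, 2]].
Insert 4: appended to row 1. P = [[1, 2, 4]].
Insert 3: 3 bumps 4 from row 1; 4 starts row 2. P = [[1, 2, 3], [4]].

So P = [[1, 2, 3], [4]], Q = [[1, 2, 3], [4]].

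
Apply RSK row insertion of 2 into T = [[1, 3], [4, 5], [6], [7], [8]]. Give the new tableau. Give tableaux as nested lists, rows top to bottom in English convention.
In row 1, 2 replaces 3 (the leftmost entry greater than 2); 3 is bumped to row 2. In row 2, 3 replaces 4 (the leftmost entry greater than 3); 4 is bumped to row 3. In row 3, 4 replaces 6 (the leftmost entry greater than 4); 6 is bumped to row 4. In row 4, 6 replaces 7 (the leftmost entry greater than 6); 7 is bumped to row 5. In row 5, 7 replaces 8 (the leftmost entry greater than 7); 8 is bumped to row 6. 8 starts a new row 6. The new tableau is [[1, 2], [3, 5], [4], [6], [7], [8]].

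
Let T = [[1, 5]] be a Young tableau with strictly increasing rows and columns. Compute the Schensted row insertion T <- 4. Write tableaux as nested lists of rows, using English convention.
[[1, 4], [5]]

In row 1, 4 replaces 5 (the leftmost entry greater than 4); 5 is bumped to row 2. 5 starts a new row 2. The new tableau is [[1, 4], [5]].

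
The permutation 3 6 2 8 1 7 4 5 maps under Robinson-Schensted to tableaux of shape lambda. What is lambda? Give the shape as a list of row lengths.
[3, 3, 2]

Row-insert each entry into an empty tableau.

After inserting 3: P = [[3]].
After inserting 6: P = [[3, 6]].
After inserting 2: P = [[2, 6], [3]].
After inserting 8: P = [[2, 6, 8], [3]].
After inserting 1: P = [[1, 6, 8], [2], [3]].
After inserting 7: P = [[1, 6, 7], [2, 8], [3]].
After inserting 4: P = [[1, 4, 7], [2, 6], [3, 8]].
After inserting 5: P = [[1, 4, 5], [2, 6, 7], [3, 8]].

The final insertion tableau P = [[1, 4, 5], [2, 6, 7], [3, 8]] has shape [3, 3, 2].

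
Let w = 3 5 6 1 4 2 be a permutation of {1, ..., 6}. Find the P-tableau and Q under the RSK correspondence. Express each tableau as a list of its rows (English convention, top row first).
Insert each entry of the permutation into P by Schensted row insertion, recording in Q the position of each new cell.

Insert 3: appended to row 1. P = [[3]].
Insert 5: appended to row 1. P = [[3, 5]].
Insert 6: appended to row 1. P = [[3, 5, 6]].
Insert 1: 1 bumps 3 from row 1; 3 starts row 2. P = [[1, 5, 6], [3]].
Insert 4: 4 bumps 5 from row 1; 5 appends to row 2. P = [[1, 4, 6], [3, 5]].
Insert 2: 2 bumps 4 from row 1; 4 bumps 5 from row 2; 5 starts row 3. P = [[1, 2, 6], [3, 4], [5]].

So P = [[1, 2, 6], [3, 4], [5]], Q = [[1, 2, 3], [4, 5], [6]].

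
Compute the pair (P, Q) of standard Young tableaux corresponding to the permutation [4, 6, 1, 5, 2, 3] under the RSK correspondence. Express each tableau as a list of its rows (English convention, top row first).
Insert each entry of the permutation into P by Schensted row insertion, recording in Q the position of each new cell.

After inserting 4: P = [[4]].
After inserting 6: P = [[4, 6]].
After inserting 1: P = [[1, 6], [4]].
After inserting 5: P = [[1, 5], [4, 6]].
After inserting 2: P = [[1, 2], [4, 5], [6]].
After inserting 3: P = [[1, 2, 3], [4, 5], [6]].

So P = [[1, 2, 3], [4, 5], [6]], Q = [[1, 2, 6], [3, 4], [5]].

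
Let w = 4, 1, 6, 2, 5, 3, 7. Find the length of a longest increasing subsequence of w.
4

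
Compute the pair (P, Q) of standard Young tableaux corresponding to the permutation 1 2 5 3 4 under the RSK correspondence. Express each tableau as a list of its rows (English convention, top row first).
Insert each entry of the permutation into P by Schensted row insertion, recording in Q the position of each new cell.

After inserting 1: P = [[1]].
After inserting 2: P = [[1, 2]].
After inserting 5: P = [[1, 2, 5]].
After inserting 3: P = [[1, 2, 3], [5]].
After inserting 4: P = [[1, 2, 3, 4], [5]].

So P = [[1, 2, 3, 4], [5]], Q = [[1, 2, 3, 5], [4]].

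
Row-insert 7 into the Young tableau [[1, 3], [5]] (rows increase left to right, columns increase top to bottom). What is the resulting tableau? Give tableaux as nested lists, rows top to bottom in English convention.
[[1, 3, 7], [5]]

7 is larger than every entry of row 1, so it is appended to row 1. The new tableau is [[1, 3, 7], [5]].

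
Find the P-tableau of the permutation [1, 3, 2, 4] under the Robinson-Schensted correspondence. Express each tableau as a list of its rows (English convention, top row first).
P = [[1, 2, 4], [3]]

Insert 1: appended to row 1. P = [[1]].
Insert 3: appended to row 1. P = [[1, 3]].
Insert 2: 2 bumps 3 from row 1; 3 starts row 2. P = [[1, 2], [3]].
Insert 4: appended to row 1. P = [[1, 2, 4], [3]].

So P = [[1, 2, 4], [3]].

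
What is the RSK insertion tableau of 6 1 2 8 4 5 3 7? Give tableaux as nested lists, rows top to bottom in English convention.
P = [[1, 2, 3, 5, 7], [4, 8], [6]]

Insert 6: appended to row 1. P = [[6]].
Insert 1: 1 bumps 6 from row 1; 6 starts row 2. P = [[1], [6]].
Insert 2: appended to row 1. P = [[1, 2], [6]].
Insert 8: appended to row 1. P = [[1, 2, 8], [6]].
Insert 4: 4 bumps 8 from row 1; 8 appends to row 2. P = [[1, 2, 4], [6, 8]].
Insert 5: appended to row 1. P = [[1, 2, 4, 5], [6, 8]].
Insert 3: 3 bumps 4 from row 1; 4 bumps 6 from row 2; 6 starts row 3. P = [[1, 2, 3, 5], [4, 8], [6]].
Insert 7: appended to row 1. P = [[1, 2, 3, 5, 7], [4, 8], [6]].

So P = [[1, 2, 3, 5, 7], [4, 8], [6]].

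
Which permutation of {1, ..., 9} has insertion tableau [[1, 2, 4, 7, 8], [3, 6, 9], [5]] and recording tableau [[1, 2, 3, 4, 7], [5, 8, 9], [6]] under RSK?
Reverse the RSK construction: for i from n down to 1, find the cell of Q containing i, remove the entry at that cell from P, and reverse-bump it up through P; the value ejected from row 1 is w(i).

Step i=9: Q has 9 at row 2, column 3; remove 9 from row 2 of P and reverse-bump: 9 enters row 1 and ejects 8. So w(9) = 8. P is now [[1, 2, 4, 7, 9], [3, 6], [5]].
Step i=8: Q has 8 at row 2, column 2; remove 6 from row 2 of P and reverse-bump: 6 enters row 1 and ejects 4. So w(8) = 4. P is now [[1, 2, 6, 7, 9], [3], [5]].
Step i=7: Q has 7 at row 1, column 5; remove that cell from P, ejecting 9. So w(7) = 9. P is now [[1, 2, 6, 7], [3], [5]].
Step i=6: Q has 6 at row 3, column 1; remove 5 from row 3 of P and reverse-bump: 5 enters row 2 and ejects 3; 3 enters row 1 and ejects 2. So w(6) = 2. P is now [[1, 3, 6, 7], [5]].
Step i=5: Q has 5 at row 2, column 1; remove 5 from row 2 of P and reverse-bump: 5 enters row 1 and ejects 3. So w(5) = 3. P is now [[1, 5, 6, 7]].
Step i=4: Q has 4 at row 1, column 4; remove that cell from P, ejecting 7. So w(4) = 7. P is now [[1, 5, 6]].
Step i=3: Q has 3 at row 1, column 3; remove that cell from P, ejecting 6. So w(3) = 6. P is now [[1, 5]].
Step i=2: Q has 2 at row 1, column 2; remove that cell from P, ejecting 5. So w(2) = 5. P is now [[1]].
Step i=1: Q has 1 at row 1, column 1; remove that cell from P, ejecting 1. So w(1) = 1. P is now [].

So w = 1 5 6 7 3 2 9 4 8.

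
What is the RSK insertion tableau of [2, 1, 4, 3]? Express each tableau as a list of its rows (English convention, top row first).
Insert 2: appended to row 1. P = [[2]].
Insert 1: 1 bumps 2 from row 1; 2 starts row 2. P = [[1], [2]].
Insert 4: appended to row 1. P = [[1, 4], [2]].
Insert 3: 3 bumps 4 from row 1; 4 appends to row 2. P = [[1, 3], [2, 4]].

So P = [[1, 3], [2, 4]].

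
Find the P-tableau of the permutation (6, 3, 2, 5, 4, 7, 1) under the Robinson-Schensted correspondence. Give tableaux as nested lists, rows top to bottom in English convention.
Insert 6: appended to row 1. P = [[6]].
Insert 3: 3 bumps 6 from row 1; 6 starts row 2. P = [[3], [6]].
Insert 2: 2 bumps 3 from row 1; 3 bumps 6 from row 2; 6 starts row 3. P = [[2], [3], [6]].
Insert 5: appended to row 1. P = [[2, 5], [3], [6]].
Insert 4: 4 bumps 5 from row 1; 5 appends to row 2. P = [[2, 4], [3, 5], [6]].
Insert 7: appended to row 1. P = [[2, 4, 7], [3, 5], [6]].
Insert 1: 1 bumps 2 from row 1; 2 bumps 3 from row 2; 3 bumps 6 from row 3; 6 starts row 4. P = [[1, 4, 7], [2, 5], [3], [6]].

So P = [[1, 4, 7], [2, 5], [3], [6]].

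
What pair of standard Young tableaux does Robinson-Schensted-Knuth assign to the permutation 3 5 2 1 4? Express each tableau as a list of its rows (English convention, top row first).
P = [[1, 4], [2, 5], [3]], Q = [[1, 2], [3, 5], [4]]

Insert each entry of the permutation into P by Schensted row insertion, recording in Q the position of each new cell.

Insert 3: appended to row 1. P = [[3]].
Insert 5: appended to row 1. P = [[3, 5]].
Insert 2: 2 bumps 3 from row 1; 3 starts row 2. P = [[2, 5], [3]].
Insert 1: 1 bumps 2 from row 1; 2 bumps 3 from row 2; 3 starts row 3. P = [[1, 5], [2], [3]].
Insert 4: 4 bumps 5 from row 1; 5 appends to row 2. P = [[1, 4], [2, 5], [3]].

So P = [[1, 4], [2, 5], [3]], Q = [[1, 2], [3, 5], [4]].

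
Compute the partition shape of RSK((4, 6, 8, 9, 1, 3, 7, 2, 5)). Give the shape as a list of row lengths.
[4, 3, 2]

Row-insert each entry into an empty tableau.

After inserting 4: P = [[4]].
After inserting 6: P = [[4, 6]].
After inserting 8: P = [[4, 6, 8]].
After inserting 9: P = [[4, 6, 8, 9]].
After inserting 1: P = [[1, 6, 8, 9], [4]].
After inserting 3: P = [[1, 3, 8, 9], [4, 6]].
After inserting 7: P = [[1, 3, 7, 9], [4, 6, 8]].
After inserting 2: P = [[1, 2, 7, 9], [3, 6, 8], [4]].
After inserting 5: P = [[1, 2, 5, 9], [3, 6, 7], [4, 8]].

The final insertion tableau P = [[1, 2, 5, 9], [3, 6, 7], [4, 8]] has shape [4, 3, 2].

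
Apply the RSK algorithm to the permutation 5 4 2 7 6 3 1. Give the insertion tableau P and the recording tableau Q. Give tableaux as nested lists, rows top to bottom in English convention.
P = [[1, 3], [2, 6], [4, 7], [5]], Q = [[1, 4], [2, 5], [3, 6], [7]]

Insert each entry of the permutation into P by Schensted row insertion, recording in Q the position of each new cell.

Insert 5: appended to row 1. P = [[5]].
Insert 4: 4 bumps 5 from row 1; 5 starts row 2. P = [[4], [5]].
Insert 2: 2 bumps 4 from row 1; 4 bumps 5 from row 2; 5 starts row 3. P = [[2], [4], [5]].
Insert 7: appended to row 1. P = [[2, 7], [4], [5]].
Insert 6: 6 bumps 7 from row 1; 7 appends to row 2. P = [[2, 6], [4, 7], [5]].
Insert 3: 3 bumps 6 from row 1; 6 bumps 7 from row 2; 7 appends to row 3. P = [[2, 3], [4, 6], [5, 7]].
Insert 1: 1 bumps 2 from row 1; 2 bumps 4 from row 2; 4 bumps 5 from row 3; 5 starts row 4. P = [[1, 3], [2, 6], [4, 7], [5]].

So P = [[1, 3], [2, 6], [4, 7], [5]], Q = [[1, 4], [2, 5], [3, 6], [7]].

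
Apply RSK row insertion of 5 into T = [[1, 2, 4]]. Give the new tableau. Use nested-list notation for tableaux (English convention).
[[1, 2, 4, 5]]

5 is larger than every entry of row 1, so it is appended to row 1. The new tableau is [[1, 2, 4, 5]].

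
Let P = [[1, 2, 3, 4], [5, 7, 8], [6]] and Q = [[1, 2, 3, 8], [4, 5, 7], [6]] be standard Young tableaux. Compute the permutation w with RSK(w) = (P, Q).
Reverse the RSK construction: for i from n down to 1, find the cell of Q containing i, remove the entry at that cell from P, and reverse-bump it up through P; the value ejected from row 1 is w(i).

Step i=8: Q has 8 at row 1, column 4; remove that cell from P, ejecting 4. So w(8) = 4. P is now [[1, 2, 3], [5, 7, 8], [6]].
Step i=7: Q has 7 at row 2, column 3; remove 8 from row 2 of P and reverse-bump: 8 enters row 1 and ejects 3. So w(7) = 3. P is now [[1, 2, 8], [5, 7], [6]].
Step i=6: Q has 6 at row 3, column 1; remove 6 from row 3 of P and reverse-bump: 6 enters row 2 and ejects 5; 5 enters row 1 and ejects 2. So w(6) = 2. P is now [[1, 5, 8], [6, 7]].
Step i=5: Q has 5 at row 2, column 2; remove 7 from row 2 of P and reverse-bump: 7 enters row 1 and ejects 5. So w(5) = 5. P is now [[1, 7, 8], [6]].
Step i=4: Q has 4 at row 2, column 1; remove 6 from row 2 of P and reverse-bump: 6 enters row 1 and ejects 1. So w(4) = 1. P is now [[6, 7, 8]].
Step i=3: Q has 3 at row 1, column 3; remove that cell from P, ejecting 8. So w(3) = 8. P is now [[6, 7]].
Step i=2: Q has 2 at row 1, column 2; remove that cell from P, ejecting 7. So w(2) = 7. P is now [[6]].
Step i=1: Q has 1 at row 1, column 1; remove that cell from P, ejecting 6. So w(1) = 6. P is now [].

So w = 6 7 8 1 5 2 3 4.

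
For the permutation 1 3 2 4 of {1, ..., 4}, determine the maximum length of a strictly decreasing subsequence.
2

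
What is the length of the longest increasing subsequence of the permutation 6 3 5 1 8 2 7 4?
3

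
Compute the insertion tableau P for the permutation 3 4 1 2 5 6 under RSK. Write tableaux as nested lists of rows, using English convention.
P = [[1, 2, 5, 6], [3, 4]]

Insert 3: appended to row 1. P = [[3]].
Insert 4: appended to row 1. P = [[3, 4]].
Insert 1: 1 bumps 3 from row 1; 3 starts row 2. P = [[1, 4], [3]].
Insert 2: 2 bumps 4 from row 1; 4 appends to row 2. P = [[1, 2], [3, 4]].
Insert 5: appended to row 1. P = [[1, 2, 5], [3, 4]].
Insert 6: appended to row 1. P = [[1, 2, 5, 6], [3, 4]].

So P = [[1, 2, 5, 6], [3, 4]].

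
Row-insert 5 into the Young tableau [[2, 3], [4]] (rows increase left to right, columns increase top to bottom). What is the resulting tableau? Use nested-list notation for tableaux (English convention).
5 is larger than every entry of row 1, so it is appended to row 1. The new tableau is [[2, 3, 5], [4]].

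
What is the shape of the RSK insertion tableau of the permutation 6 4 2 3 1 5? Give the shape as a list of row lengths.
[3, 1, 1, 1]

Row-insert each entry into an empty tableau.

After inserting 6: P = [[6]].
After inserting 4: P = [[4], [6]].
After inserting 2: P = [[2], [4], [6]].
After inserting 3: P = [[2, 3], [4], [6]].
After inserting 1: P = [[1, 3], [2], [4], [6]].
After inserting 5: P = [[1, 3, 5], [2], [4], [6]].

The final insertion tableau P = [[1, 3, 5], [2], [4], [6]] has shape [3, 1, 1, 1].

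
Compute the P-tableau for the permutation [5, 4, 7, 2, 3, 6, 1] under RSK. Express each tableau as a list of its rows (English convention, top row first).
P = [[1, 3, 6], [2, 7], [4], [5]]

After inserting 5: P = [[5]].
After inserting 4: P = [[4], [5]].
After inserting 7: P = [[4, 7], [5]].
After inserting 2: P = [[2, 7], [4], [5]].
After inserting 3: P = [[2, 3], [4, 7], [5]].
After inserting 6: P = [[2, 3, 6], [4, 7], [5]].
After inserting 1: P = [[1, 3, 6], [2, 7], [4], [5]].

So P = [[1, 3, 6], [2, 7], [4], [5]].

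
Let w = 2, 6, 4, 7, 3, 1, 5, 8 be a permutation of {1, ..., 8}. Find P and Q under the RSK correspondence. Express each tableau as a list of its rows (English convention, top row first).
Insert each entry of the permutation into P by Schensted row insertion, recording in Q the position of each new cell.

Insert 2: appended to row 1. P = [[2]].
Insert 6: appended to row 1. P = [[2, 6]].
Insert 4: 4 bumps 6 from row 1; 6 starts row 2. P = [[2, 4], [6]].
Insert 7: appended to row 1. P = [[2, 4, 7], [6]].
Insert 3: 3 bumps 4 from row 1; 4 bumps 6 from row 2; 6 starts row 3. P = [[2, 3, 7], [4], [6]].
Insert 1: 1 bumps 2 from row 1; 2 bumps 4 from row 2; 4 bumps 6 from row 3; 6 starts row 4. P = [[1, 3, 7], [2], [4], [6]].
Insert 5: 5 bumps 7 from row 1; 7 appends to row 2. P = [[1, 3, 5], [2, 7], [4], [6]].
Insert 8: appended to row 1. P = [[1, 3, 5, 8], [2, 7], [4], [6]].

So P = [[1, 3, 5, 8], [2, 7], [4], [6]], Q = [[1, 2, 4, 8], [3, 7], [5], [6]].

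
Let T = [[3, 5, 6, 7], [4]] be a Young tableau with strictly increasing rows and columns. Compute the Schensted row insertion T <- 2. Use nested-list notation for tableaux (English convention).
In row 1, 2 replaces 3 (the leftmost entry greater than 2); 3 is bumped to row 2. In row 2, 3 replaces 4 (the leftmost entry greater than 3); 4 is bumped to row 3. 4 starts a new row 3. The new tableau is [[2, 5, 6, 7], [3], [4]].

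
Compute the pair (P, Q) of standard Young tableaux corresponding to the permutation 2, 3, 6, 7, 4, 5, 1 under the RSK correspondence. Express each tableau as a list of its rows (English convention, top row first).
P = [[1, 3, 4, 5], [2, 7], [6]], Q = [[1, 2, 3, 4], [5, 6], [7]]

Insert each entry of the permutation into P by Schensted row insertion, recording in Q the position of each new cell.

After inserting 2: P = [[2]].
After inserting 3: P = [[2, 3]].
After inserting 6: P = [[2, 3, 6]].
After inserting 7: P = [[2, 3, 6, 7]].
After inserting 4: P = [[2, 3, 4, 7], [6]].
After inserting 5: P = [[2, 3, 4, 5], [6, 7]].
After inserting 1: P = [[1, 3, 4, 5], [2, 7], [6]].

So P = [[1, 3, 4, 5], [2, 7], [6]], Q = [[1, 2, 3, 4], [5, 6], [7]].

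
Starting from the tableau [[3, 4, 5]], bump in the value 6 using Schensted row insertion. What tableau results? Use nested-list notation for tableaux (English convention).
[[3, 4, 5, 6]]

6 is larger than every entry of row 1, so it is appended to row 1. The new tableau is [[3, 4, 5, 6]].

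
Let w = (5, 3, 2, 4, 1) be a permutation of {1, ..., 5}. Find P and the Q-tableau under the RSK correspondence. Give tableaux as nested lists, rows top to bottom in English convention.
Insert each entry of the permutation into P by Schensted row insertion, recording in Q the position of each new cell.

Insert 5: appended to row 1. P = [[5]].
Insert 3: 3 bumps 5 from row 1; 5 starts row 2. P = [[3], [5]].
Insert 2: 2 bumps 3 from row 1; 3 bumps 5 from row 2; 5 starts row 3. P = [[2], [3], [5]].
Insert 4: appended to row 1. P = [[2, 4], [3], [5]].
Insert 1: 1 bumps 2 from row 1; 2 bumps 3 from row 2; 3 bumps 5 from row 3; 5 starts row 4. P = [[1, 4], [2], [3], [5]].

So P = [[1, 4], [2], [3], [5]], Q = [[1, 4], [2], [3], [5]].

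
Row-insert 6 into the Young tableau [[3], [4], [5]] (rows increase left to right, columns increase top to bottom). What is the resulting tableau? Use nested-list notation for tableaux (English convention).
6 is larger than every entry of row 1, so it is appended to row 1. The new tableau is [[3, 6], [4], [5]].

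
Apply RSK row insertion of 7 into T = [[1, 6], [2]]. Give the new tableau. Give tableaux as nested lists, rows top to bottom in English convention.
[[1, 6, 7], [2]]

7 is larger than every entry of row 1, so it is appended to row 1. The new tableau is [[1, 6, 7], [2]].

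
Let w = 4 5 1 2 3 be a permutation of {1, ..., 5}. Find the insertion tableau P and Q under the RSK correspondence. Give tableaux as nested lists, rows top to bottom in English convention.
Insert each entry of the permutation into P by Schensted row insertion, recording in Q the position of each new cell.

Insert 4: appended to row 1. P = [[4]].
Insert 5: appended to row 1. P = [[4, 5]].
Insert 1: 1 bumps 4 from row 1; 4 starts row 2. P = [[1, 5], [4]].
Insert 2: 2 bumps 5 from row 1; 5 appends to row 2. P = [[1, 2], [4, 5]].
Insert 3: appended to row 1. P = [[1, 2, 3], [4, 5]].

So P = [[1, 2, 3], [4, 5]], Q = [[1, 2, 5], [3, 4]].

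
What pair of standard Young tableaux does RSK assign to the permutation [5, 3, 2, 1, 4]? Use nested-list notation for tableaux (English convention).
Insert each entry of the permutation into P by Schensted row insertion, recording in Q the position of each new cell.

After inserting 5: P = [[5]].
After inserting 3: P = [[3], [5]].
After inserting 2: P = [[2], [3], [5]].
After inserting 1: P = [[1], [2], [3], [5]].
After inserting 4: P = [[1, 4], [2], [3], [5]].

So P = [[1, 4], [2], [3], [5]], Q = [[1, 5], [2], [3], [4]].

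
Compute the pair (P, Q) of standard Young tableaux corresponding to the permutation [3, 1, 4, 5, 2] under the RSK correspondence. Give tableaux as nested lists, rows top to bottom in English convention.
Insert each entry of the permutation into P by Schensted row insertion, recording in Q the position of each new cell.

After inserting 3: P = [[3]].
After inserting 1: P = [[1], [3]].
After inserting 4: P = [[1, 4], [3]].
After inserting 5: P = [[1, 4, 5], [3]].
After inserting 2: P = [[1, 2, 5], [3, 4]].

So P = [[1, 2, 5], [3, 4]], Q = [[1, 3, 4], [2, 5]].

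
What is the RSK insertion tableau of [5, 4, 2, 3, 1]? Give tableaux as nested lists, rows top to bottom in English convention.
P = [[1, 3], [2], [4], [5]]

After inserting 5: P = [[5]].
After inserting 4: P = [[4], [5]].
After inserting 2: P = [[2], [4], [5]].
After inserting 3: P = [[2, 3], [4], [5]].
After inserting 1: P = [[1, 3], [2], [4], [5]].

So P = [[1, 3], [2], [4], [5]].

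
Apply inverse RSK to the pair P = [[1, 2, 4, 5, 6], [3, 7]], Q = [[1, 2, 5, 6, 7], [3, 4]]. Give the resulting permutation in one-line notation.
3 7 1 2 4 5 6

Reverse the RSK construction: for i from n down to 1, find the cell of Q containing i, remove the entry at that cell from P, and reverse-bump it up through P; the value ejected from row 1 is w(i).

Step i=7: Q has 7 at row 1, column 5; remove that cell from P, ejecting 6. So w(7) = 6. P is now [[1, 2, 4, 5], [3, 7]].
Step i=6: Q has 6 at row 1, column 4; remove that cell from P, ejecting 5. So w(6) = 5. P is now [[1, 2, 4], [3, 7]].
Step i=5: Q has 5 at row 1, column 3; remove that cell from P, ejecting 4. So w(5) = 4. P is now [[1, 2], [3, 7]].
Step i=4: Q has 4 at row 2, column 2; remove 7 from row 2 of P and reverse-bump: 7 enters row 1 and ejects 2. So w(4) = 2. P is now [[1, 7], [3]].
Step i=3: Q has 3 at row 2, column 1; remove 3 from row 2 of P and reverse-bump: 3 enters row 1 and ejects 1. So w(3) = 1. P is now [[3, 7]].
Step i=2: Q has 2 at row 1, column 2; remove that cell from P, ejecting 7. So w(2) = 7. P is now [[3]].
Step i=1: Q has 1 at row 1, column 1; remove that cell from P, ejecting 3. So w(1) = 3. P is now [].

So w = 3 7 1 2 4 5 6.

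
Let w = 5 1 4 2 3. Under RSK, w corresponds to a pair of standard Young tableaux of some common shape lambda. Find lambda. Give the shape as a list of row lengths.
[3, 1, 1]

Row-insert each entry into an empty tableau.

After inserting 5: P = [[5]].
After inserting 1: P = [[1], [5]].
After inserting 4: P = [[1, 4], [5]].
After inserting 2: P = [[1, 2], [4], [5]].
After inserting 3: P = [[1, 2, 3], [4], [5]].

The final insertion tableau P = [[1, 2, 3], [4], [5]] has shape [3, 1, 1].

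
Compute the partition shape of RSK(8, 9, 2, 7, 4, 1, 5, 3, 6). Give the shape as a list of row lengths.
Row-insert each entry into an empty tableau.

After inserting 8: P = [[8]].
After inserting 9: P = [[8, 9]].
After inserting 2: P = [[2, 9], [8]].
After inserting 7: P = [[2, 7], [8, 9]].
After inserting 4: P = [[2, 4], [7, 9], [8]].
After inserting 1: P = [[1, 4], [2, 9], [7], [8]].
After inserting 5: P = [[1, 4, 5], [2, 9], [7], [8]].
After inserting 3: P = [[1, 3, 5], [2, 4], [7, 9], [8]].
After inserting 6: P = [[1, 3, 5, 6], [2, 4], [7, 9], [8]].

The final insertion tableau P = [[1, 3, 5, 6], [2, 4], [7, 9], [8]] has shape [4, 2, 2, 1].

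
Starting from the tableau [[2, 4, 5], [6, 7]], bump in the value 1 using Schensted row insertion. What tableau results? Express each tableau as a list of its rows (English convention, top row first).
[[1, 4, 5], [2, 7], [6]]

In row 1, 1 replaces 2 (the leftmost entry greater than 1); 2 is bumped to row 2. In row 2, 2 replaces 6 (the leftmost entry greater than 2); 6 is bumped to row 3. 6 starts a new row 3. The new tableau is [[1, 4, 5], [2, 7], [6]].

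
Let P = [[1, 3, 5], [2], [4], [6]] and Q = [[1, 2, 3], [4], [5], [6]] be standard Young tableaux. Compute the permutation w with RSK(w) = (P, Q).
2 4 6 5 3 1

Reverse the RSK construction: for i from n down to 1, find the cell of Q containing i, remove the entry at that cell from P, and reverse-bump it up through P; the value ejected from row 1 is w(i).

Step i=6: Q has 6 at row 4, column 1; remove 6 from row 4 of P and reverse-bump: 6 enters row 3 and ejects 4; 4 enters row 2 and ejects 2; 2 enters row 1 and ejects 1. So w(6) = 1. P is now [[2, 3, 5], [4], [6]].
Step i=5: Q has 5 at row 3, column 1; remove 6 from row 3 of P and reverse-bump: 6 enters row 2 and ejects 4; 4 enters row 1 and ejects 3. So w(5) = 3. P is now [[2, 4, 5], [6]].
Step i=4: Q has 4 at row 2, column 1; remove 6 from row 2 of P and reverse-bump: 6 enters row 1 and ejects 5. So w(4) = 5. P is now [[2, 4, 6]].
Step i=3: Q has 3 at row 1, column 3; remove that cell from P, ejecting 6. So w(3) = 6. P is now [[2, 4]].
Step i=2: Q has 2 at row 1, column 2; remove that cell from P, ejecting 4. So w(2) = 4. P is now [[2]].
Step i=1: Q has 1 at row 1, column 1; remove that cell from P, ejecting 2. So w(1) = 2. P is now [].

So w = 2 4 6 5 3 1.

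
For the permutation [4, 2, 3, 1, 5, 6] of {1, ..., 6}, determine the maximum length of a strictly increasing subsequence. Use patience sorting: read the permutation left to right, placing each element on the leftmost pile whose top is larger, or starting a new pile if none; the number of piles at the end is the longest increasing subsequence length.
4: new pile. tops = [4]
2: onto pile 1 (replacing 4). tops = [2]
3: new pile. tops = [2, 3]
1: onto pile 1 (replacing 2). tops = [1, 3]
5: new pile. tops = [1, 3, 5]
6: new pile. tops = [1, 3, 5, 6]

4 piles, so the longest increasing subsequence has length 4.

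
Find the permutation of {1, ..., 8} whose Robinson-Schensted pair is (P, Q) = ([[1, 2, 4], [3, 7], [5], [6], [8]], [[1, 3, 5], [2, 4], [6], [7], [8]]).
6 1 8 3 7 5 4 2

Reverse the RSK construction: for i from n down to 1, find the cell of Q containing i, remove the entry at that cell from P, and reverse-bump it up through P; the value ejected from row 1 is w(i).

Step i=8: Q has 8 at row 5, column 1; remove 8 from row 5 of P and reverse-bump: 8 enters row 4 and ejects 6; 6 enters row 3 and ejects 5; 5 enters row 2 and ejects 3; 3 enters row 1 and ejects 2. So w(8) = 2. P is now [[1, 3, 4], [5, 7], [6], [8]].
Step i=7: Q has 7 at row 4, column 1; remove 8 from row 4 of P and reverse-bump: 8 enters row 3 and ejects 6; 6 enters row 2 and ejects 5; 5 enters row 1 and ejects 4. So w(7) = 4. P is now [[1, 3, 5], [6, 7], [8]].
Step i=6: Q has 6 at row 3, column 1; remove 8 from row 3 of P and reverse-bump: 8 enters row 2 and ejects 7; 7 enters row 1 and ejects 5. So w(6) = 5. P is now [[1, 3, 7], [6, 8]].
Step i=5: Q has 5 at row 1, column 3; remove that cell from P, ejecting 7. So w(5) = 7. P is now [[1, 3], [6, 8]].
Step i=4: Q has 4 at row 2, column 2; remove 8 from row 2 of P and reverse-bump: 8 enters row 1 and ejects 3. So w(4) = 3. P is now [[1, 8], [6]].
Step i=3: Q has 3 at row 1, column 2; remove that cell from P, ejecting 8. So w(3) = 8. P is now [[1], [6]].
Step i=2: Q has 2 at row 2, column 1; remove 6 from row 2 of P and reverse-bump: 6 enters row 1 and ejects 1. So w(2) = 1. P is now [[6]].
Step i=1: Q has 1 at row 1, column 1; remove that cell from P, ejecting 6. So w(1) = 6. P is now [].

So w = 6 1 8 3 7 5 4 2.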